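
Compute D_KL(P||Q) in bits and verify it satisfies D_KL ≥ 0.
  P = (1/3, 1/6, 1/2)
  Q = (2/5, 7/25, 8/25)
0.1095 bits

KL divergence satisfies the Gibbs inequality: D_KL(P||Q) ≥ 0 for all distributions P, Q.

D_KL(P||Q) = Σ p(x) log(p(x)/q(x))
Term by term:
  x=0: 1/3 × log_2[(1/3)/(2/5)] = -0.0877
  x=1: 1/6 × log_2[(1/6)/(7/25)] = -0.1247
  x=2: 1/2 × log_2[(1/2)/(8/25)] = 0.3219
D_KL(P||Q) = 0.1095 bits

D_KL(P||Q) = 0.1095 ≥ 0 ✓

This non-negativity is a fundamental property: relative entropy cannot be negative because it measures how different Q is from P.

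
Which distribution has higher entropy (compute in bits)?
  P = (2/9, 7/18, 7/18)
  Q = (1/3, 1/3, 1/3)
Q

Computing entropies in bits:
H(P) = 1.5420
H(Q) = 1.5850

Distribution Q has higher entropy.

Intuition: The distribution closer to uniform (more spread out) has higher entropy.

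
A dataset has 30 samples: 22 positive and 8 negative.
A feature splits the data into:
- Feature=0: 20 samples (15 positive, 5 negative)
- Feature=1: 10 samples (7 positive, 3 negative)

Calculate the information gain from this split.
0.0020 bits

Information Gain = H(Y) - H(Y|Feature)

Before split:
P(positive) = 22/30 = 0.7333
H(Y) = 0.8366 bits

After split:
Feature=0: H = 0.8113 bits (weight = 20/30)
Feature=1: H = 0.8813 bits (weight = 10/30)
H(Y|Feature) = (20/30)×0.8113 + (10/30)×0.8813 = 0.8346 bits

Information Gain = 0.8366 - 0.8346 = 0.0020 bits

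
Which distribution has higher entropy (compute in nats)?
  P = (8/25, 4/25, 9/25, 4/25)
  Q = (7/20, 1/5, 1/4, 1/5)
Q

Computing entropies in nats:
H(P) = 1.3188
H(Q) = 1.3578

Distribution Q has higher entropy.

Intuition: The distribution closer to uniform (more spread out) has higher entropy.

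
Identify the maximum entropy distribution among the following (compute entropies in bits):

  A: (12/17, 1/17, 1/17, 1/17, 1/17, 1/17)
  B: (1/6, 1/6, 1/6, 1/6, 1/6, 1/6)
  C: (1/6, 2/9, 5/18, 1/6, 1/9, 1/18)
B

For a discrete distribution over n outcomes, entropy is maximized by the uniform distribution.

Computing entropies:
H(A) = 1.5569 bits
H(B) = 2.5850 bits
H(C) = 2.4411 bits

The uniform distribution (where all probabilities equal 1/6) achieves the maximum entropy of log_2(6) = 2.5850 bits.

Distribution B has the highest entropy.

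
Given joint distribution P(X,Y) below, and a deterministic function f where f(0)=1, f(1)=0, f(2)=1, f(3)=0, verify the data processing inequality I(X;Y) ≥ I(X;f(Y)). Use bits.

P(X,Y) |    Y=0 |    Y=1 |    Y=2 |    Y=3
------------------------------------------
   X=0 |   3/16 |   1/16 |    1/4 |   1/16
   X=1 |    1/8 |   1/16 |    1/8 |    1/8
I(X;Y) = 0.0437, I(X;f(Y)) = 0.0351, inequality holds: 0.0437 ≥ 0.0351

Data Processing Inequality: For any Markov chain X → Y → Z, we have I(X;Y) ≥ I(X;Z).

Here Z = f(Y) is a deterministic function of Y, forming X → Y → Z.

Original I(X;Y) = 0.0437 bits

After applying f:
P(X,Z) where Z=f(Y):
- P(X,Z=0) = P(X,Y=1) + P(X,Y=3)
- P(X,Z=1) = P(X,Y=0) + P(X,Y=2)

I(X;Z) = I(X;f(Y)) = 0.0351 bits

Verification: 0.0437 ≥ 0.0351 ✓

Information cannot be created by processing; the function f can only lose information about X.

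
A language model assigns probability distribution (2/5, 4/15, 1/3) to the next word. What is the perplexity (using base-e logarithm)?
2.9600

Perplexity is e^H (or exp(H) for natural log).

First, H = -Σ p log p = 1.0852 nats
Perplexity = e^1.0852 = 2.9600

Interpretation: The model's uncertainty is equivalent to choosing uniformly among 3.0 options.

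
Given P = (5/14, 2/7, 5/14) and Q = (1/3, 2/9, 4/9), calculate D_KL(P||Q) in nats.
0.0183 nats

KL divergence: D_KL(P||Q) = Σ p(x) log(p(x)/q(x))

Computing term by term:
  x=0: 5/14 × log_e[(5/14)/(1/3)] = 5/14 × 0.0690 = 0.0246
  x=1: 2/7 × log_e[(2/7)/(2/9)] = 2/7 × 0.2513 = 0.0718
  x=2: 5/14 × log_e[(5/14)/(4/9)] = 5/14 × -0.2187 = -0.0781

D_KL(P||Q) = 0.0183 nats

Note: KL divergence is always non-negative and equals 0 iff P = Q.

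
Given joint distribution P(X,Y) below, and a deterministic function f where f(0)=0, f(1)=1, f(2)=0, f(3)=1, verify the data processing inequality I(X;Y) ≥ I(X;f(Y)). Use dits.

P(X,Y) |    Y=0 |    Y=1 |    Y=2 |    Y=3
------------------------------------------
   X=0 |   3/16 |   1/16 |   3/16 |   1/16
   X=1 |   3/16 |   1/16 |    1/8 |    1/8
I(X;Y) = 0.0073, I(X;f(Y)) = 0.0040, inequality holds: 0.0073 ≥ 0.0040

Data Processing Inequality: For any Markov chain X → Y → Z, we have I(X;Y) ≥ I(X;Z).

Here Z = f(Y) is a deterministic function of Y, forming X → Y → Z.

Original I(X;Y) = 0.0073 dits

After applying f:
P(X,Z) where Z=f(Y):
- P(X,Z=0) = P(X,Y=0) + P(X,Y=2)
- P(X,Z=1) = P(X,Y=1) + P(X,Y=3)

I(X;Z) = I(X;f(Y)) = 0.0040 dits

Verification: 0.0073 ≥ 0.0040 ✓

Information cannot be created by processing; the function f can only lose information about X.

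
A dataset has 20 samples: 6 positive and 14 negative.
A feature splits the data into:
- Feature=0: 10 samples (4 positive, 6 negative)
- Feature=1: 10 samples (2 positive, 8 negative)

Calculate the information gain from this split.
0.0349 bits

Information Gain = H(Y) - H(Y|Feature)

Before split:
P(positive) = 6/20 = 0.3000
H(Y) = 0.8813 bits

After split:
Feature=0: H = 0.9710 bits (weight = 10/20)
Feature=1: H = 0.7219 bits (weight = 10/20)
H(Y|Feature) = (10/20)×0.9710 + (10/20)×0.7219 = 0.8464 bits

Information Gain = 0.8813 - 0.8464 = 0.0349 bits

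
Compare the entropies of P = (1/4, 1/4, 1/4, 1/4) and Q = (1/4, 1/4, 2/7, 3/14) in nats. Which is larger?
P

Computing entropies in nats:
H(P) = 1.3863
H(Q) = 1.3812

Distribution P has higher entropy.

Intuition: The distribution closer to uniform (more spread out) has higher entropy.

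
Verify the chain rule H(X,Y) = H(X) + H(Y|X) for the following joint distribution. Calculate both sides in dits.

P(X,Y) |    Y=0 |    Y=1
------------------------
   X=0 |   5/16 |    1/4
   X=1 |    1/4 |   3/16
H(X,Y) = 0.5952, H(X) = 0.2976, H(Y|X) = 0.2976 (all in dits)

Chain rule: H(X,Y) = H(X) + H(Y|X)

Left side — joint entropy directly:
H(X,Y) = -Σ p(x,y) log p(x,y) = 0.5952 dits

Right side — compute H(Y|X) from the conditional distributions:
P(X) = (9/16, 7/16), so H(X) = 0.2976 dits
H(Y|X) = Σ_x P(X=x) · H(Y|X=x):
  P(Y|X=0) = (5/9, 4/9), H(Y|X=0) = 0.2983, weight P(X=0) = 9/16
  P(Y|X=1) = (4/7, 3/7), H(Y|X=1) = 0.2966, weight P(X=1) = 7/16
H(Y|X) = 0.2976 dits

H(X) + H(Y|X) = 0.2976 + 0.2976 = 0.5952 dits

Both sides equal 0.5952 dits. ✓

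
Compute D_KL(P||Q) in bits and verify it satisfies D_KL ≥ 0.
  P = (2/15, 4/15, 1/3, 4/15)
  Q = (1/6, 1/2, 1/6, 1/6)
0.2294 bits

KL divergence satisfies the Gibbs inequality: D_KL(P||Q) ≥ 0 for all distributions P, Q.

D_KL(P||Q) = Σ p(x) log(p(x)/q(x))
Term by term:
  x=0: 2/15 × log_2[(2/15)/(1/6)] = -0.0429
  x=1: 4/15 × log_2[(4/15)/(1/2)] = -0.2418
  x=2: 1/3 × log_2[(1/3)/(1/6)] = 0.3333
  x=3: 4/15 × log_2[(4/15)/(1/6)] = 0.1808
D_KL(P||Q) = 0.2294 bits

D_KL(P||Q) = 0.2294 ≥ 0 ✓

This non-negativity is a fundamental property: relative entropy cannot be negative because it measures how different Q is from P.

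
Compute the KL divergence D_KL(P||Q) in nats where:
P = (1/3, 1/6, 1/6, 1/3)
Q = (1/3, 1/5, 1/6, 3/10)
0.0047 nats

KL divergence: D_KL(P||Q) = Σ p(x) log(p(x)/q(x))

Computing term by term:
  x=0: 1/3 × log_e[(1/3)/(1/3)] = 1/3 × 0.0000 = 0.0000
  x=1: 1/6 × log_e[(1/6)/(1/5)] = 1/6 × -0.1823 = -0.0304
  x=2: 1/6 × log_e[(1/6)/(1/6)] = 1/6 × 0.0000 = 0.0000
  x=3: 1/3 × log_e[(1/3)/(3/10)] = 1/3 × 0.1054 = 0.0351

D_KL(P||Q) = 0.0047 nats

Note: KL divergence is always non-negative and equals 0 iff P = Q.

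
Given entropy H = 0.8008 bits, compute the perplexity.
1.7421

Perplexity is 2^H (or exp(H) for natural log).

H = 0.8008 bits
Perplexity = 2^0.8008 = 1.7421

Interpretation: The model's uncertainty is equivalent to choosing uniformly among 1.7 options.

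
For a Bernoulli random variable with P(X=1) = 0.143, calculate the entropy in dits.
0.1782 dits

The binary entropy function is:
H(p) = -p log(p) - (1-p) log(1-p)

H(0.143) = -0.143 × log_10(0.143) - 0.857 × log_10(0.857)
H(0.143) = 0.1782 dits

Note: Binary entropy is maximized at p=0.5 (H=1 bit) and minimized at p=0 or p=1 (H=0).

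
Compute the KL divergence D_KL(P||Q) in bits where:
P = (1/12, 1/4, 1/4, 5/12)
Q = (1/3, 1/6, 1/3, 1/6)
0.4266 bits

KL divergence: D_KL(P||Q) = Σ p(x) log(p(x)/q(x))

Computing term by term:
  x=0: 1/12 × log_2[(1/12)/(1/3)] = 1/12 × -2.0000 = -0.1667
  x=1: 1/4 × log_2[(1/4)/(1/6)] = 1/4 × 0.5850 = 0.1462
  x=2: 1/4 × log_2[(1/4)/(1/3)] = 1/4 × -0.4150 = -0.1038
  x=3: 5/12 × log_2[(5/12)/(1/6)] = 5/12 × 1.3219 = 0.5508

D_KL(P||Q) = 0.4266 bits

Note: KL divergence is always non-negative and equals 0 iff P = Q.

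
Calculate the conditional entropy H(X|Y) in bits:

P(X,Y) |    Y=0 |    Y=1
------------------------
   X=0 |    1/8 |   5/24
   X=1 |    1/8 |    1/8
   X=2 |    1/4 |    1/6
1.5273 bits

Using the chain rule: H(X|Y) = H(X,Y) - H(Y)

First, compute H(X,Y) = 2.5273 bits

Marginal P(Y) = (1/2, 1/2)
H(Y) = 1.0000 bits

H(X|Y) = H(X,Y) - H(Y) = 2.5273 - 1.0000 = 1.5273 bits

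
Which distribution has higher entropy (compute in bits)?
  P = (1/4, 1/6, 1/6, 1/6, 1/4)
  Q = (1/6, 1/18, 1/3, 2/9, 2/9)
P

Computing entropies in bits:
H(P) = 2.2925
H(Q) = 2.1552

Distribution P has higher entropy.

Intuition: The distribution closer to uniform (more spread out) has higher entropy.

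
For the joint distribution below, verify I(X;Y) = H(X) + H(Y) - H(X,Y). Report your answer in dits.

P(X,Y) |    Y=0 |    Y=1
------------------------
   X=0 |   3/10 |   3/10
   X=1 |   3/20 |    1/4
I(X;Y) = 0.0033 dits

Mutual information has multiple equivalent forms:
- I(X;Y) = H(X) - H(X|Y)
- I(X;Y) = H(Y) - H(Y|X)
- I(X;Y) = H(X) + H(Y) - H(X,Y)

Computing all quantities:
H(X) = 0.2923, H(Y) = 0.2989, H(X,Y) = 0.5878
H(X|Y) = 0.2890, H(Y|X) = 0.2955

Verification:
H(X) - H(X|Y) = 0.2923 - 0.2890 = 0.0033
H(Y) - H(Y|X) = 0.2989 - 0.2955 = 0.0033
H(X) + H(Y) - H(X,Y) = 0.2923 + 0.2989 - 0.5878 = 0.0033

All forms give I(X;Y) = 0.0033 dits. ✓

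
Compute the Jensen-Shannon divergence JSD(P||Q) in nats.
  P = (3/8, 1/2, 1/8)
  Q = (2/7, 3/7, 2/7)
0.0206 nats

Jensen-Shannon divergence is:
JSD(P||Q) = 0.5 × D_KL(P||M) + 0.5 × D_KL(Q||M)
where M = 0.5 × (P + Q) is the mixture distribution.

M = 0.5 × (3/8, 1/2, 1/8) + 0.5 × (2/7, 3/7, 2/7) = (0.330357, 13/28, 0.205357)

D_KL(P||M) = 0.0225 nats
D_KL(Q||M) = 0.0186 nats

JSD(P||Q) = 0.5 × 0.0225 + 0.5 × 0.0186 = 0.0206 nats

Unlike KL divergence, JSD is symmetric and bounded: 0 ≤ JSD ≤ log(2).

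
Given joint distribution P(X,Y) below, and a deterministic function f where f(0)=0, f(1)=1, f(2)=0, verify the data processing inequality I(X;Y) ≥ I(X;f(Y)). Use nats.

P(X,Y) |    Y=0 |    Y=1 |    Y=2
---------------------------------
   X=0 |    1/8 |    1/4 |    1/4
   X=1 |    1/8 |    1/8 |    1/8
I(X;Y) = 0.0109, I(X;f(Y)) = 0.0022, inequality holds: 0.0109 ≥ 0.0022

Data Processing Inequality: For any Markov chain X → Y → Z, we have I(X;Y) ≥ I(X;Z).

Here Z = f(Y) is a deterministic function of Y, forming X → Y → Z.

Original I(X;Y) = 0.0109 nats

After applying f:
P(X,Z) where Z=f(Y):
- P(X,Z=0) = P(X,Y=0) + P(X,Y=2)
- P(X,Z=1) = P(X,Y=1)

I(X;Z) = I(X;f(Y)) = 0.0022 nats

Verification: 0.0109 ≥ 0.0022 ✓

Information cannot be created by processing; the function f can only lose information about X.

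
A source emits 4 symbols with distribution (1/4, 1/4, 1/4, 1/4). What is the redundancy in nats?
0.0000 nats

Redundancy measures how far a source is from maximum entropy:
R = H_max - H(X)

Maximum entropy for 4 symbols: H_max = log_e(4) = 1.3863 nats
Actual entropy: H(X) = 1.3863 nats
Redundancy: R = 1.3863 - 1.3863 = 0.0000 nats

This redundancy represents potential for compression: the source could be compressed by 0.0000 nats per symbol.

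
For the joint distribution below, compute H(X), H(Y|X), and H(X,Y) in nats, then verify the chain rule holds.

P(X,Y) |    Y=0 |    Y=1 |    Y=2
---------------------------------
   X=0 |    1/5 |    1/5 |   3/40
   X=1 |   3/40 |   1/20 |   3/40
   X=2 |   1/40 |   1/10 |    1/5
H(X,Y) = 2.0207, H(X) = 1.0408, H(Y|X) = 0.9800 (all in nats)

Chain rule: H(X,Y) = H(X) + H(Y|X)

Left side — joint entropy directly:
H(X,Y) = -Σ p(x,y) log p(x,y) = 2.0207 nats

Right side — compute H(Y|X) from the conditional distributions:
P(X) = (19/40, 1/5, 13/40), so H(X) = 1.0408 nats
H(Y|X) = Σ_x P(X=x) · H(Y|X=x):
  P(Y|X=0) = (8/19, 8/19, 3/19), H(Y|X=0) = 1.0199, weight P(X=0) = 19/40
  P(Y|X=1) = (3/8, 1/4, 3/8), H(Y|X=1) = 1.0822, weight P(X=1) = 1/5
  P(Y|X=2) = (1/13, 4/13, 8/13), H(Y|X=2) = 0.8587, weight P(X=2) = 13/40
H(Y|X) = 0.9800 nats

H(X) + H(Y|X) = 1.0408 + 0.9800 = 2.0207 nats

Both sides equal 2.0207 nats. ✓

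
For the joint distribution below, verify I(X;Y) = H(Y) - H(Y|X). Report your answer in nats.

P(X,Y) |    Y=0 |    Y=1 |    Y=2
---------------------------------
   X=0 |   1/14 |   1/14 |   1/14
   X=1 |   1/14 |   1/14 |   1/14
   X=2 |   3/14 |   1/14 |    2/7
I(X;Y) = 0.0334 nats

Mutual information has multiple equivalent forms:
- I(X;Y) = H(X) - H(X|Y)
- I(X;Y) = H(Y) - H(Y|X)
- I(X;Y) = H(X) + H(Y) - H(X,Y)

Computing all quantities:
H(X) = 0.9800, H(Y) = 1.0609, H(X,Y) = 2.0076
H(X|Y) = 0.9466, H(Y|X) = 1.0276

Verification:
H(X) - H(X|Y) = 0.9800 - 0.9466 = 0.0334
H(Y) - H(Y|X) = 1.0609 - 1.0276 = 0.0334
H(X) + H(Y) - H(X,Y) = 0.9800 + 1.0609 - 2.0076 = 0.0334

All forms give I(X;Y) = 0.0334 nats. ✓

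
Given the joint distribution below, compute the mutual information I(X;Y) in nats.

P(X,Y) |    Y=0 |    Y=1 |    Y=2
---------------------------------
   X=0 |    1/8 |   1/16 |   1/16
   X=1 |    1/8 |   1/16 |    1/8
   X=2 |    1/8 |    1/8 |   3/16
0.0205 nats

Mutual information: I(X;Y) = H(X) + H(Y) - H(X,Y)

Marginals:
P(X) = (1/4, 5/16, 7/16), H(X) = 1.0717 nats
P(Y) = (3/8, 1/4, 3/8), H(Y) = 1.0822 nats

Joint entropy: H(X,Y) = 2.1334 nats

I(X;Y) = 1.0717 + 1.0822 - 2.1334 = 0.0205 nats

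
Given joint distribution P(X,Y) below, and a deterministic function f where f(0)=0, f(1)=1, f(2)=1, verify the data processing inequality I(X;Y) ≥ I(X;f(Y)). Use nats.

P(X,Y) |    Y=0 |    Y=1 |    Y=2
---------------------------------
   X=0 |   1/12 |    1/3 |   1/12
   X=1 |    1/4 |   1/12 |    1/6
I(X;Y) = 0.1381, I(X;f(Y)) = 0.0647, inequality holds: 0.1381 ≥ 0.0647

Data Processing Inequality: For any Markov chain X → Y → Z, we have I(X;Y) ≥ I(X;Z).

Here Z = f(Y) is a deterministic function of Y, forming X → Y → Z.

Original I(X;Y) = 0.1381 nats

After applying f:
P(X,Z) where Z=f(Y):
- P(X,Z=0) = P(X,Y=0)
- P(X,Z=1) = P(X,Y=1) + P(X,Y=2)

I(X;Z) = I(X;f(Y)) = 0.0647 nats

Verification: 0.1381 ≥ 0.0647 ✓

Information cannot be created by processing; the function f can only lose information about X.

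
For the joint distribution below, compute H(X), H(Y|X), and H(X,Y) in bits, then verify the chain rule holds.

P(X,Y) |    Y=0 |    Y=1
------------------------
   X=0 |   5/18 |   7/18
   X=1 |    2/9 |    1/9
H(X,Y) = 1.8776, H(X) = 0.9183, H(Y|X) = 0.9593 (all in bits)

Chain rule: H(X,Y) = H(X) + H(Y|X)

Left side — joint entropy directly:
H(X,Y) = -Σ p(x,y) log p(x,y) = 1.8776 bits

Right side — compute H(Y|X) from the conditional distributions:
P(X) = (2/3, 1/3), so H(X) = 0.9183 bits
H(Y|X) = Σ_x P(X=x) · H(Y|X=x):
  P(Y|X=0) = (5/12, 7/12), H(Y|X=0) = 0.9799, weight P(X=0) = 2/3
  P(Y|X=1) = (2/3, 1/3), H(Y|X=1) = 0.9183, weight P(X=1) = 1/3
H(Y|X) = 0.9593 bits

H(X) + H(Y|X) = 0.9183 + 0.9593 = 1.8776 bits

Both sides equal 1.8776 bits. ✓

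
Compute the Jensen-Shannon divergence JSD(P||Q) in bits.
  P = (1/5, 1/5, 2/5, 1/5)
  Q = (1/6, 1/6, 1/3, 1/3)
0.0165 bits

Jensen-Shannon divergence is:
JSD(P||Q) = 0.5 × D_KL(P||M) + 0.5 × D_KL(Q||M)
where M = 0.5 × (P + Q) is the mixture distribution.

M = 0.5 × (1/5, 1/5, 2/5, 1/5) + 0.5 × (1/6, 1/6, 1/3, 1/3) = (0.183333, 0.183333, 11/30, 4/15)

D_KL(P||M) = 0.0174 bits
D_KL(Q||M) = 0.0156 bits

JSD(P||Q) = 0.5 × 0.0174 + 0.5 × 0.0156 = 0.0165 bits

Unlike KL divergence, JSD is symmetric and bounded: 0 ≤ JSD ≤ log(2).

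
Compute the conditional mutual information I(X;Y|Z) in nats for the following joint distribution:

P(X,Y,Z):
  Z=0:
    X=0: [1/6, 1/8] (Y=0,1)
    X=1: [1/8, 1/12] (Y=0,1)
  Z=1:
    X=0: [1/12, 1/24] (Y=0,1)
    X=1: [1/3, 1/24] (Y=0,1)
0.0151 nats

Conditional mutual information: I(X;Y|Z) = H(X|Z) + H(Y|Z) - H(X,Y|Z)

H(Z) = 0.6931
H(X,Z) = 1.3139 → H(X|Z) = 0.6208
H(Y,Z) = 1.2580 → H(Y|Z) = 0.5649
H(X,Y,Z) = 1.8637 → H(X,Y|Z) = 1.1705

I(X;Y|Z) = 0.6208 + 0.5649 - 1.1705 = 0.0151 nats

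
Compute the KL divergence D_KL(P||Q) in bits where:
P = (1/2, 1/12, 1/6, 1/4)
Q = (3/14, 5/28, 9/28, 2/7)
0.3135 bits

KL divergence: D_KL(P||Q) = Σ p(x) log(p(x)/q(x))

Computing term by term:
  x=0: 1/2 × log_2[(1/2)/(3/14)] = 1/2 × 1.2224 = 0.6112
  x=1: 1/12 × log_2[(1/12)/(5/28)] = 1/12 × -1.0995 = -0.0916
  x=2: 1/6 × log_2[(1/6)/(9/28)] = 1/6 × -0.9475 = -0.1579
  x=3: 1/4 × log_2[(1/4)/(2/7)] = 1/4 × -0.1926 = -0.0482

D_KL(P||Q) = 0.3135 bits

Note: KL divergence is always non-negative and equals 0 iff P = Q.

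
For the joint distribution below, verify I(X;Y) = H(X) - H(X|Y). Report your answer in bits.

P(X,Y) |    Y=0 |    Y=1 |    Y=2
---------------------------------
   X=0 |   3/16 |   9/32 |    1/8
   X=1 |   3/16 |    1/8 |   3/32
I(X;Y) = 0.0222 bits

Mutual information has multiple equivalent forms:
- I(X;Y) = H(X) - H(X|Y)
- I(X;Y) = H(Y) - H(Y|X)
- I(X;Y) = H(X) + H(Y) - H(X,Y)

Computing all quantities:
H(X) = 0.9745, H(Y) = 1.5382, H(X,Y) = 2.4905
H(X|Y) = 0.9523, H(Y|X) = 1.5160

Verification:
H(X) - H(X|Y) = 0.9745 - 0.9523 = 0.0222
H(Y) - H(Y|X) = 1.5382 - 1.5160 = 0.0222
H(X) + H(Y) - H(X,Y) = 0.9745 + 1.5382 - 2.4905 = 0.0222

All forms give I(X;Y) = 0.0222 bits. ✓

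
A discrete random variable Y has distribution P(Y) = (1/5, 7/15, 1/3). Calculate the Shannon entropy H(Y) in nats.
1.0438 nats

Shannon entropy is H(X) = -Σ p(x) log p(x).

For P = (1/5, 7/15, 1/3):
H = -1/5 × log_e(1/5) -7/15 × log_e(7/15) -1/3 × log_e(1/3)
H = 1.0438 nats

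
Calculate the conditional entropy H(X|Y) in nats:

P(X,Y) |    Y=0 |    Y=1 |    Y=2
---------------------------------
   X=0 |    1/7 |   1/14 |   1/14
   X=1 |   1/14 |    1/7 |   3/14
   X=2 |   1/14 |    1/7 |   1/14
1.0132 nats

Using the chain rule: H(X|Y) = H(X,Y) - H(Y)

First, compute H(X,Y) = 2.1066 nats

Marginal P(Y) = (2/7, 5/14, 5/14)
H(Y) = 1.0934 nats

H(X|Y) = H(X,Y) - H(Y) = 2.1066 - 1.0934 = 1.0132 nats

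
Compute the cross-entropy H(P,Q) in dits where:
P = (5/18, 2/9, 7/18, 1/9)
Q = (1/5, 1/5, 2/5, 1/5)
0.5819 dits

Cross-entropy: H(P,Q) = -Σ p(x) log q(x)

Alternatively: H(P,Q) = H(P) + D_KL(P||Q)
H(P) = 0.5652 dits
D_KL(P||Q) = 0.0167 dits

H(P,Q) = 0.5652 + 0.0167 = 0.5819 dits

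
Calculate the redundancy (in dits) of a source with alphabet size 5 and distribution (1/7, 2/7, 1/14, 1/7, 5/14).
0.0605 dits

Redundancy measures how far a source is from maximum entropy:
R = H_max - H(X)

Maximum entropy for 5 symbols: H_max = log_10(5) = 0.6990 dits
Actual entropy: H(X) = 0.6385 dits
Redundancy: R = 0.6990 - 0.6385 = 0.0605 dits

This redundancy represents potential for compression: the source could be compressed by 0.0605 dits per symbol.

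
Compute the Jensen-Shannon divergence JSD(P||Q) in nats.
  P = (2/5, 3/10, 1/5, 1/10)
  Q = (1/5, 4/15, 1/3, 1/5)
0.0344 nats

Jensen-Shannon divergence is:
JSD(P||Q) = 0.5 × D_KL(P||M) + 0.5 × D_KL(Q||M)
where M = 0.5 × (P + Q) is the mixture distribution.

M = 0.5 × (2/5, 3/10, 1/5, 1/10) + 0.5 × (1/5, 4/15, 1/3, 1/5) = (3/10, 0.283333, 4/15, 3/20)

D_KL(P||M) = 0.0341 nats
D_KL(Q||M) = 0.0347 nats

JSD(P||Q) = 0.5 × 0.0341 + 0.5 × 0.0347 = 0.0344 nats

Unlike KL divergence, JSD is symmetric and bounded: 0 ≤ JSD ≤ log(2).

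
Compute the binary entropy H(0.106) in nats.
0.3381 nats

The binary entropy function is:
H(p) = -p log(p) - (1-p) log(1-p)

H(0.106) = -0.106 × log_e(0.106) - 0.894 × log_e(0.894)
H(0.106) = 0.3381 nats

Note: Binary entropy is maximized at p=0.5 (H=1 bit) and minimized at p=0 or p=1 (H=0).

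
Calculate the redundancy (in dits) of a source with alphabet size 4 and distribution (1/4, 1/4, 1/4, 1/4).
0.0000 dits

Redundancy measures how far a source is from maximum entropy:
R = H_max - H(X)

Maximum entropy for 4 symbols: H_max = log_10(4) = 0.6021 dits
Actual entropy: H(X) = 0.6021 dits
Redundancy: R = 0.6021 - 0.6021 = 0.0000 dits

This redundancy represents potential for compression: the source could be compressed by 0.0000 dits per symbol.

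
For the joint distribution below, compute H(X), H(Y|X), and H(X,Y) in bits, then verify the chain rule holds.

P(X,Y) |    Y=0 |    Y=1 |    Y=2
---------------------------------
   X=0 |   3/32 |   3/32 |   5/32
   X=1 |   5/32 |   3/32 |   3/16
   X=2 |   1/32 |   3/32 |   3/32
H(X,Y) = 3.0468, H(X) = 1.5310, H(Y|X) = 1.5158 (all in bits)

Chain rule: H(X,Y) = H(X) + H(Y|X)

Left side — joint entropy directly:
H(X,Y) = -Σ p(x,y) log p(x,y) = 3.0468 bits

Right side — compute H(Y|X) from the conditional distributions:
P(X) = (11/32, 7/16, 7/32), so H(X) = 1.5310 bits
H(Y|X) = Σ_x P(X=x) · H(Y|X=x):
  P(Y|X=0) = (3/11, 3/11, 5/11), H(Y|X=0) = 1.5395, weight P(X=0) = 11/32
  P(Y|X=1) = (5/14, 3/14, 3/7), H(Y|X=1) = 1.5306, weight P(X=1) = 7/16
  P(Y|X=2) = (1/7, 3/7, 3/7), H(Y|X=2) = 1.4488, weight P(X=2) = 7/32
H(Y|X) = 1.5158 bits

H(X) + H(Y|X) = 1.5310 + 1.5158 = 3.0468 bits

Both sides equal 3.0468 bits. ✓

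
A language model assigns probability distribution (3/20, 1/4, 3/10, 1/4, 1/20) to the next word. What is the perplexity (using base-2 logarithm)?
4.4313

Perplexity is 2^H (or exp(H) for natural log).

First, H = -Σ p log p = 2.1477 bits
Perplexity = 2^2.1477 = 4.4313

Interpretation: The model's uncertainty is equivalent to choosing uniformly among 4.4 options.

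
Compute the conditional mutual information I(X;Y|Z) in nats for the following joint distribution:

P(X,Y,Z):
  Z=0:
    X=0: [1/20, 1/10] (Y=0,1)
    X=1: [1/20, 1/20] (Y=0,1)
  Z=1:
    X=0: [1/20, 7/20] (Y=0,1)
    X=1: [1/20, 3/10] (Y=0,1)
0.0037 nats

Conditional mutual information: I(X;Y|Z) = H(X|Z) + H(Y|Z) - H(X,Y|Z)

H(Z) = 0.5623
H(X,Z) = 1.2488 → H(X|Z) = 0.6864
H(Y,Z) = 1.0251 → H(Y|Z) = 0.4628
H(X,Y,Z) = 1.7078 → H(X,Y|Z) = 1.1455

I(X;Y|Z) = 0.6864 + 0.4628 - 1.1455 = 0.0037 nats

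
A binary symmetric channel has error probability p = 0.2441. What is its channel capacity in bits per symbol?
0.1982 bits

For a binary symmetric channel (BSC) with error probability p:
Capacity C = 1 - H(p) bits per symbol

where H(p) = -p log₂(p) - (1-p) log₂(1-p) is the binary entropy function.

H(0.2441) = 0.8018 bits
C = 1 - 0.8018 = 0.1982 bits per symbol

This means we can reliably transmit up to 0.1982 bits of information per channel use.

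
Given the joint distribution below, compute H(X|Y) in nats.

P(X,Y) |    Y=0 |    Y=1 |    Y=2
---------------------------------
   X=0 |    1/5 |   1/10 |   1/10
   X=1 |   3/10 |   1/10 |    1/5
0.6661 nats

Using the chain rule: H(X|Y) = H(X,Y) - H(Y)

First, compute H(X,Y) = 1.6957 nats

Marginal P(Y) = (1/2, 1/5, 3/10)
H(Y) = 1.0297 nats

H(X|Y) = H(X,Y) - H(Y) = 1.6957 - 1.0297 = 0.6661 nats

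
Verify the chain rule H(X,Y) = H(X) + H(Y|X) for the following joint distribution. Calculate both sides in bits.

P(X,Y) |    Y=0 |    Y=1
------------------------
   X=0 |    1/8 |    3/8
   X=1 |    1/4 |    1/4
H(X,Y) = 1.9056, H(X) = 1.0000, H(Y|X) = 0.9056 (all in bits)

Chain rule: H(X,Y) = H(X) + H(Y|X)

Left side — joint entropy directly:
H(X,Y) = -Σ p(x,y) log p(x,y) = 1.9056 bits

Right side — compute H(Y|X) from the conditional distributions:
P(X) = (1/2, 1/2), so H(X) = 1.0000 bits
H(Y|X) = Σ_x P(X=x) · H(Y|X=x):
  P(Y|X=0) = (1/4, 3/4), H(Y|X=0) = 0.8113, weight P(X=0) = 1/2
  P(Y|X=1) = (1/2, 1/2), H(Y|X=1) = 1.0000, weight P(X=1) = 1/2
H(Y|X) = 0.9056 bits

H(X) + H(Y|X) = 1.0000 + 0.9056 = 1.9056 bits

Both sides equal 1.9056 bits. ✓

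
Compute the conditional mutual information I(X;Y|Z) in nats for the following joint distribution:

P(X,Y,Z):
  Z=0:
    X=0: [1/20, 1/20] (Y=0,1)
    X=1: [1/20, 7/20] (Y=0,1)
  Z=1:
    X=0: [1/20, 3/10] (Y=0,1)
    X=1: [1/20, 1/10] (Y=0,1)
0.0414 nats

Conditional mutual information: I(X;Y|Z) = H(X|Z) + H(Y|Z) - H(X,Y|Z)

H(Z) = 0.6931
H(X,Z) = 1.2488 → H(X|Z) = 0.5556
H(Y,Z) = 1.1935 → H(Y|Z) = 0.5004
H(X,Y,Z) = 1.7078 → H(X,Y|Z) = 1.0147

I(X;Y|Z) = 0.5556 + 0.5004 - 1.0147 = 0.0414 nats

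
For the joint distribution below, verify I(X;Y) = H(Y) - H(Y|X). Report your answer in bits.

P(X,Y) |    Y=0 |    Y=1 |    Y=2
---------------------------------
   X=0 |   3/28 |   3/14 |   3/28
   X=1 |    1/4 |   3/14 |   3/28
I(X;Y) = 0.0276 bits

Mutual information has multiple equivalent forms:
- I(X;Y) = H(X) - H(X|Y)
- I(X;Y) = H(Y) - H(Y|X)
- I(X;Y) = H(X) + H(Y) - H(X,Y)

Computing all quantities:
H(X) = 0.9852, H(Y) = 1.5306, H(X,Y) = 2.4882
H(X|Y) = 0.9576, H(Y|X) = 1.5030

Verification:
H(X) - H(X|Y) = 0.9852 - 0.9576 = 0.0276
H(Y) - H(Y|X) = 1.5306 - 1.5030 = 0.0276
H(X) + H(Y) - H(X,Y) = 0.9852 + 1.5306 - 2.4882 = 0.0276

All forms give I(X;Y) = 0.0276 bits. ✓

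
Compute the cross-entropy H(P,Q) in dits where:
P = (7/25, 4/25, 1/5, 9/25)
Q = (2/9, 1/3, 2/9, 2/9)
0.6250 dits

Cross-entropy: H(P,Q) = -Σ p(x) log q(x)

Alternatively: H(P,Q) = H(P) + D_KL(P||Q)
H(P) = 0.5817 dits
D_KL(P||Q) = 0.0434 dits

H(P,Q) = 0.5817 + 0.0434 = 0.6250 dits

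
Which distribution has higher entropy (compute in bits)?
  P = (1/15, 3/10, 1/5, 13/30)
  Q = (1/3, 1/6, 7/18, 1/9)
Q

Computing entropies in bits:
H(P) = 1.7687
H(Q) = 1.8413

Distribution Q has higher entropy.

Intuition: The distribution closer to uniform (more spread out) has higher entropy.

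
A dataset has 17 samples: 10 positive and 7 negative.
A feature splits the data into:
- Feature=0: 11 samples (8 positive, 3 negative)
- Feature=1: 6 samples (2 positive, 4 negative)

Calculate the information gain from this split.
0.1063 bits

Information Gain = H(Y) - H(Y|Feature)

Before split:
P(positive) = 10/17 = 0.5882
H(Y) = 0.9774 bits

After split:
Feature=0: H = 0.8454 bits (weight = 11/17)
Feature=1: H = 0.9183 bits (weight = 6/17)
H(Y|Feature) = (11/17)×0.8454 + (6/17)×0.9183 = 0.8711 bits

Information Gain = 0.9774 - 0.8711 = 0.1063 bits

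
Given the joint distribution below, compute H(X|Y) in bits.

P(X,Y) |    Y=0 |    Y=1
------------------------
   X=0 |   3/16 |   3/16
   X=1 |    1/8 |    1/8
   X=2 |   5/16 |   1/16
1.4756 bits

Using the chain rule: H(X|Y) = H(X,Y) - H(Y)

First, compute H(X,Y) = 2.4300 bits

Marginal P(Y) = (5/8, 3/8)
H(Y) = 0.9544 bits

H(X|Y) = H(X,Y) - H(Y) = 2.4300 - 0.9544 = 1.4756 bits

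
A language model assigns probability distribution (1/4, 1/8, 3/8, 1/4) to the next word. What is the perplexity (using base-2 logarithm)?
3.7467

Perplexity is 2^H (or exp(H) for natural log).

First, H = -Σ p log p = 1.9056 bits
Perplexity = 2^1.9056 = 3.7467

Interpretation: The model's uncertainty is equivalent to choosing uniformly among 3.7 options.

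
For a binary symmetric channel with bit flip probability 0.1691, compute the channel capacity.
0.3444 bits

For a binary symmetric channel (BSC) with error probability p:
Capacity C = 1 - H(p) bits per symbol

where H(p) = -p log₂(p) - (1-p) log₂(1-p) is the binary entropy function.

H(0.1691) = 0.6556 bits
C = 1 - 0.6556 = 0.3444 bits per symbol

This means we can reliably transmit up to 0.3444 bits of information per channel use.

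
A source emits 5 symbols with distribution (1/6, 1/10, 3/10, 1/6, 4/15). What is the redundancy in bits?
0.0985 bits

Redundancy measures how far a source is from maximum entropy:
R = H_max - H(X)

Maximum entropy for 5 symbols: H_max = log_2(5) = 2.3219 bits
Actual entropy: H(X) = 2.2234 bits
Redundancy: R = 2.3219 - 2.2234 = 0.0985 bits

This redundancy represents potential for compression: the source could be compressed by 0.0985 bits per symbol.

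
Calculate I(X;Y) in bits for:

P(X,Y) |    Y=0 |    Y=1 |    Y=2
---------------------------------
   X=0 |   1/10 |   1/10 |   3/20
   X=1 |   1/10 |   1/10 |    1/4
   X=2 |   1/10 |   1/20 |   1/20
0.0487 bits

Mutual information: I(X;Y) = H(X) + H(Y) - H(X,Y)

Marginals:
P(X) = (7/20, 9/20, 1/5), H(X) = 1.5129 bits
P(Y) = (3/10, 1/4, 9/20), H(Y) = 1.5395 bits

Joint entropy: H(X,Y) = 3.0037 bits

I(X;Y) = 1.5129 + 1.5395 - 3.0037 = 0.0487 bits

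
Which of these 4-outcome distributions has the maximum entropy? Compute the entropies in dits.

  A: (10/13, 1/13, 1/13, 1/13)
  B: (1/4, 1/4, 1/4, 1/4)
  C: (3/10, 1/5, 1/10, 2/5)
B

For a discrete distribution over n outcomes, entropy is maximized by the uniform distribution.

Computing entropies:
H(A) = 0.3447 dits
H(B) = 0.6021 dits
H(C) = 0.5558 dits

The uniform distribution (where all probabilities equal 1/4) achieves the maximum entropy of log_10(4) = 0.6021 dits.

Distribution B has the highest entropy.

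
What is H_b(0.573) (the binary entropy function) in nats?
0.6825 nats

The binary entropy function is:
H(p) = -p log(p) - (1-p) log(1-p)

H(0.573) = -0.573 × log_e(0.573) - 0.427 × log_e(0.427)
H(0.573) = 0.6825 nats

Note: Binary entropy is maximized at p=0.5 (H=1 bit) and minimized at p=0 or p=1 (H=0).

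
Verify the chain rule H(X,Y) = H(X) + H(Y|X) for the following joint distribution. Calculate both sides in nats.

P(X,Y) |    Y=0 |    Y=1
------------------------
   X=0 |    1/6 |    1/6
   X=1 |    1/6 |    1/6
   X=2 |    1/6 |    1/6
H(X,Y) = 1.7918, H(X) = 1.0986, H(Y|X) = 0.6931 (all in nats)

Chain rule: H(X,Y) = H(X) + H(Y|X)

Left side — joint entropy directly:
H(X,Y) = -Σ p(x,y) log p(x,y) = 1.7918 nats

Right side — compute H(Y|X) from the conditional distributions:
P(X) = (1/3, 1/3, 1/3), so H(X) = 1.0986 nats
H(Y|X) = Σ_x P(X=x) · H(Y|X=x):
  P(Y|X=0) = (1/2, 1/2), H(Y|X=0) = 0.6931, weight P(X=0) = 1/3
  P(Y|X=1) = (1/2, 1/2), H(Y|X=1) = 0.6931, weight P(X=1) = 1/3
  P(Y|X=2) = (1/2, 1/2), H(Y|X=2) = 0.6931, weight P(X=2) = 1/3
H(Y|X) = 0.6931 nats

H(X) + H(Y|X) = 1.0986 + 0.6931 = 1.7918 nats

Both sides equal 1.7918 nats. ✓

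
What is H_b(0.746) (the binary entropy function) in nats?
0.5667 nats

The binary entropy function is:
H(p) = -p log(p) - (1-p) log(1-p)

H(0.746) = -0.746 × log_e(0.746) - 0.254 × log_e(0.254)
H(0.746) = 0.5667 nats

Note: Binary entropy is maximized at p=0.5 (H=1 bit) and minimized at p=0 or p=1 (H=0).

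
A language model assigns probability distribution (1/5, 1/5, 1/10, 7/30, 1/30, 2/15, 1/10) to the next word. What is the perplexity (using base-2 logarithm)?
6.2083

Perplexity is 2^H (or exp(H) for natural log).

First, H = -Σ p log p = 2.6342 bits
Perplexity = 2^2.6342 = 6.2083

Interpretation: The model's uncertainty is equivalent to choosing uniformly among 6.2 options.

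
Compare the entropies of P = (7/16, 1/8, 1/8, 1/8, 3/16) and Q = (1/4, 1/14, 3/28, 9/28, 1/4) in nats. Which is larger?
Q

Computing entropies in nats:
H(P) = 1.4553
H(Q) = 1.4858

Distribution Q has higher entropy.

Intuition: The distribution closer to uniform (more spread out) has higher entropy.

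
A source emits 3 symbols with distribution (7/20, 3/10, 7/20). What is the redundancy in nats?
0.0025 nats

Redundancy measures how far a source is from maximum entropy:
R = H_max - H(X)

Maximum entropy for 3 symbols: H_max = log_e(3) = 1.0986 nats
Actual entropy: H(X) = 1.0961 nats
Redundancy: R = 1.0986 - 1.0961 = 0.0025 nats

This redundancy represents potential for compression: the source could be compressed by 0.0025 nats per symbol.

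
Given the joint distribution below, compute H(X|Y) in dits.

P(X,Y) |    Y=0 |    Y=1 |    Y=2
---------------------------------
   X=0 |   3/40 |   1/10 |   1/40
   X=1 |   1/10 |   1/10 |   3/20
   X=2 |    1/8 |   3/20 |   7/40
0.4409 dits

Using the chain rule: H(X|Y) = H(X,Y) - H(Y)

First, compute H(X,Y) = 0.9169 dits

Marginal P(Y) = (3/10, 7/20, 7/20)
H(Y) = 0.4760 dits

H(X|Y) = H(X,Y) - H(Y) = 0.9169 - 0.4760 = 0.4409 dits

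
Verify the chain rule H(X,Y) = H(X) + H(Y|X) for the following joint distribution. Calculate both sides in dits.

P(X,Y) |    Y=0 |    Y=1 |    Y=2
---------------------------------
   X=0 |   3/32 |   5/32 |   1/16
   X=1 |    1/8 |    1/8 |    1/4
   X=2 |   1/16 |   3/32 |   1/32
H(X,Y) = 0.8926, H(X) = 0.4447, H(Y|X) = 0.4479 (all in dits)

Chain rule: H(X,Y) = H(X) + H(Y|X)

Left side — joint entropy directly:
H(X,Y) = -Σ p(x,y) log p(x,y) = 0.8926 dits

Right side — compute H(Y|X) from the conditional distributions:
P(X) = (5/16, 1/2, 3/16), so H(X) = 0.4447 dits
H(Y|X) = Σ_x P(X=x) · H(Y|X=x):
  P(Y|X=0) = (3/10, 1/2, 1/5), H(Y|X=0) = 0.4472, weight P(X=0) = 5/16
  P(Y|X=1) = (1/4, 1/4, 1/2), H(Y|X=1) = 0.4515, weight P(X=1) = 1/2
  P(Y|X=2) = (1/3, 1/2, 1/6), H(Y|X=2) = 0.4392, weight P(X=2) = 3/16
H(Y|X) = 0.4479 dits

H(X) + H(Y|X) = 0.4447 + 0.4479 = 0.8926 dits

Both sides equal 0.8926 dits. ✓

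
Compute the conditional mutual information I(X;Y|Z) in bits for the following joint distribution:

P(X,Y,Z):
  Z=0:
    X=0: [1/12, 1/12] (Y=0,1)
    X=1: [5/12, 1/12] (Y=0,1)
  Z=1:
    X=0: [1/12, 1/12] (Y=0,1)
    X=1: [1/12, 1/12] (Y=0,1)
0.0492 bits

Conditional mutual information: I(X;Y|Z) = H(X|Z) + H(Y|Z) - H(X,Y|Z)

H(Z) = 0.9183
H(X,Z) = 1.7925 → H(X|Z) = 0.8742
H(Y,Z) = 1.7925 → H(Y|Z) = 0.8742
H(X,Y,Z) = 2.6175 → H(X,Y|Z) = 1.6992

I(X;Y|Z) = 0.8742 + 0.8742 - 1.6992 = 0.0492 bits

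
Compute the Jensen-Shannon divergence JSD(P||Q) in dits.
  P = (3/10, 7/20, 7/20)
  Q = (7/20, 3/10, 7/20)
0.0008 dits

Jensen-Shannon divergence is:
JSD(P||Q) = 0.5 × D_KL(P||M) + 0.5 × D_KL(Q||M)
where M = 0.5 × (P + Q) is the mixture distribution.

M = 0.5 × (3/10, 7/20, 7/20) + 0.5 × (7/20, 3/10, 7/20) = (13/40, 13/40, 7/20)

D_KL(P||M) = 0.0008 dits
D_KL(Q||M) = 0.0008 dits

JSD(P||Q) = 0.5 × 0.0008 + 0.5 × 0.0008 = 0.0008 dits

Unlike KL divergence, JSD is symmetric and bounded: 0 ≤ JSD ≤ log(2).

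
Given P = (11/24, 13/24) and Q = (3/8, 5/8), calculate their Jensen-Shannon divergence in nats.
0.0036 nats

Jensen-Shannon divergence is:
JSD(P||Q) = 0.5 × D_KL(P||M) + 0.5 × D_KL(Q||M)
where M = 0.5 × (P + Q) is the mixture distribution.

M = 0.5 × (11/24, 13/24) + 0.5 × (3/8, 5/8) = (5/12, 7/12)

D_KL(P||M) = 0.0035 nats
D_KL(Q||M) = 0.0036 nats

JSD(P||Q) = 0.5 × 0.0035 + 0.5 × 0.0036 = 0.0036 nats

Unlike KL divergence, JSD is symmetric and bounded: 0 ≤ JSD ≤ log(2).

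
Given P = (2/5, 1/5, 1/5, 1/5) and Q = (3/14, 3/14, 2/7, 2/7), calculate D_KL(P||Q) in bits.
0.1344 bits

KL divergence: D_KL(P||Q) = Σ p(x) log(p(x)/q(x))

Computing term by term:
  x=0: 2/5 × log_2[(2/5)/(3/14)] = 2/5 × 0.9005 = 0.3602
  x=1: 1/5 × log_2[(1/5)/(3/14)] = 1/5 × -0.0995 = -0.0199
  x=2: 1/5 × log_2[(1/5)/(2/7)] = 1/5 × -0.5146 = -0.1029
  x=3: 1/5 × log_2[(1/5)/(2/7)] = 1/5 × -0.5146 = -0.1029

D_KL(P||Q) = 0.1344 bits

Note: KL divergence is always non-negative and equals 0 iff P = Q.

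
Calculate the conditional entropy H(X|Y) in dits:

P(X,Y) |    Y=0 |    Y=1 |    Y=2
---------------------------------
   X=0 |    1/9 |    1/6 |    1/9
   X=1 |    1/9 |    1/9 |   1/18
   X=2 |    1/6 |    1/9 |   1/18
0.4648 dits

Using the chain rule: H(X|Y) = H(X,Y) - H(Y)

First, compute H(X,Y) = 0.9290 dits

Marginal P(Y) = (7/18, 7/18, 2/9)
H(Y) = 0.4642 dits

H(X|Y) = H(X,Y) - H(Y) = 0.9290 - 0.4642 = 0.4648 dits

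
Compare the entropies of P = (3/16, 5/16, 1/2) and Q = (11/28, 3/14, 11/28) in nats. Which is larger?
Q

Computing entropies in nats:
H(P) = 1.0239
H(Q) = 1.0642

Distribution Q has higher entropy.

Intuition: The distribution closer to uniform (more spread out) has higher entropy.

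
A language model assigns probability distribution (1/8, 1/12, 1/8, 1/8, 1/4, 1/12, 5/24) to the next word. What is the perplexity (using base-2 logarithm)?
6.4709

Perplexity is 2^H (or exp(H) for natural log).

First, H = -Σ p log p = 2.6940 bits
Perplexity = 2^2.6940 = 6.4709

Interpretation: The model's uncertainty is equivalent to choosing uniformly among 6.5 options.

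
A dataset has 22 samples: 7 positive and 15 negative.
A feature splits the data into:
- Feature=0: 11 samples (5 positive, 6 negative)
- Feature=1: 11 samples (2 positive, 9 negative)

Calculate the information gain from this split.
0.0634 bits

Information Gain = H(Y) - H(Y|Feature)

Before split:
P(positive) = 7/22 = 0.3182
H(Y) = 0.9024 bits

After split:
Feature=0: H = 0.9940 bits (weight = 11/22)
Feature=1: H = 0.6840 bits (weight = 11/22)
H(Y|Feature) = (11/22)×0.9940 + (11/22)×0.6840 = 0.8390 bits

Information Gain = 0.9024 - 0.8390 = 0.0634 bits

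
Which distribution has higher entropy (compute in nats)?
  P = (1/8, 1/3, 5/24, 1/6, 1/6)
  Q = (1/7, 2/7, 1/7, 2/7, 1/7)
P

Computing entropies in nats:
H(P) = 1.5502
H(Q) = 1.5498

Distribution P has higher entropy.

Intuition: The distribution closer to uniform (more spread out) has higher entropy.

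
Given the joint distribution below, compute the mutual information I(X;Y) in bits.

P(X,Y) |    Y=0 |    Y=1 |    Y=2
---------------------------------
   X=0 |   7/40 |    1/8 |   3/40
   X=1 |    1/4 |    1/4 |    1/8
0.0038 bits

Mutual information: I(X;Y) = H(X) + H(Y) - H(X,Y)

Marginals:
P(X) = (3/8, 5/8), H(X) = 0.9544 bits
P(Y) = (17/40, 3/8, 1/5), H(Y) = 1.5197 bits

Joint entropy: H(X,Y) = 2.4703 bits

I(X;Y) = 0.9544 + 1.5197 - 2.4703 = 0.0038 bits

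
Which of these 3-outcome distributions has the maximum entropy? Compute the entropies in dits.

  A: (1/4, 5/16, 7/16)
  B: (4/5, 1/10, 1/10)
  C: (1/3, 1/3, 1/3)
C

For a discrete distribution over n outcomes, entropy is maximized by the uniform distribution.

Computing entropies:
H(A) = 0.4654 dits
H(B) = 0.2775 dits
H(C) = 0.4771 dits

The uniform distribution (where all probabilities equal 1/3) achieves the maximum entropy of log_10(3) = 0.4771 dits.

Distribution C has the highest entropy.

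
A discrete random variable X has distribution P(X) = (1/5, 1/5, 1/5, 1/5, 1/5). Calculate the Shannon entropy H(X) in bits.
2.3219 bits

Shannon entropy is H(X) = -Σ p(x) log p(x).

For P = (1/5, 1/5, 1/5, 1/5, 1/5):
H = -1/5 × log_2(1/5) -1/5 × log_2(1/5) -1/5 × log_2(1/5) -1/5 × log_2(1/5) -1/5 × log_2(1/5)
H = 2.3219 bits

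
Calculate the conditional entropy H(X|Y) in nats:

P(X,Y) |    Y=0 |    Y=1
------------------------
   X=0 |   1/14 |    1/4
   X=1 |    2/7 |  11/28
0.6083 nats

Using the chain rule: H(X|Y) = H(X,Y) - H(Y)

First, compute H(X,Y) = 1.2601 nats

Marginal P(Y) = (5/14, 9/14)
H(Y) = 0.6518 nats

H(X|Y) = H(X,Y) - H(Y) = 1.2601 - 0.6518 = 0.6083 nats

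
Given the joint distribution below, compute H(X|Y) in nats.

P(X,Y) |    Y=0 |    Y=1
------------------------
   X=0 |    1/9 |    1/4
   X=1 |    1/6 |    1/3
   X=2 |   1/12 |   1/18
0.9691 nats

Using the chain rule: H(X|Y) = H(X,Y) - H(Y)

First, compute H(X,Y) = 1.6232 nats

Marginal P(Y) = (13/36, 23/36)
H(Y) = 0.6541 nats

H(X|Y) = H(X,Y) - H(Y) = 1.6232 - 0.6541 = 0.9691 nats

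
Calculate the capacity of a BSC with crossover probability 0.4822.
0.0009 bits

For a binary symmetric channel (BSC) with error probability p:
Capacity C = 1 - H(p) bits per symbol

where H(p) = -p log₂(p) - (1-p) log₂(1-p) is the binary entropy function.

H(0.4822) = 0.9991 bits
C = 1 - 0.9991 = 0.0009 bits per symbol

This means we can reliably transmit up to 0.0009 bits of information per channel use.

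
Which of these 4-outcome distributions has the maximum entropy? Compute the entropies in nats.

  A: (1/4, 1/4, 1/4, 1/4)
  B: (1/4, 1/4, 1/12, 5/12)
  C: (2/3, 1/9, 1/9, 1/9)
A

For a discrete distribution over n outcomes, entropy is maximized by the uniform distribution.

Computing entropies:
H(A) = 1.3863 nats
H(B) = 1.2650 nats
H(C) = 1.0027 nats

The uniform distribution (where all probabilities equal 1/4) achieves the maximum entropy of log_e(4) = 1.3863 nats.

Distribution A has the highest entropy.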